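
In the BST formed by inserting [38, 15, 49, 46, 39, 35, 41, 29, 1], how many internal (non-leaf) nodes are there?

Tree built from: [38, 15, 49, 46, 39, 35, 41, 29, 1]
Tree (level-order array): [38, 15, 49, 1, 35, 46, None, None, None, 29, None, 39, None, None, None, None, 41]
Rule: An internal node has at least one child.
Per-node child counts:
  node 38: 2 child(ren)
  node 15: 2 child(ren)
  node 1: 0 child(ren)
  node 35: 1 child(ren)
  node 29: 0 child(ren)
  node 49: 1 child(ren)
  node 46: 1 child(ren)
  node 39: 1 child(ren)
  node 41: 0 child(ren)
Matching nodes: [38, 15, 35, 49, 46, 39]
Count of internal (non-leaf) nodes: 6


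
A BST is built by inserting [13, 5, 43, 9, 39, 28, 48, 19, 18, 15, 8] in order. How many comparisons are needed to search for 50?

Search path for 50: 13 -> 43 -> 48
Found: False
Comparisons: 3


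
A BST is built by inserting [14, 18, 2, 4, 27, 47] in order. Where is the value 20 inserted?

Starting tree (level order): [14, 2, 18, None, 4, None, 27, None, None, None, 47]
Insertion path: 14 -> 18 -> 27
Result: insert 20 as left child of 27
Final tree (level order): [14, 2, 18, None, 4, None, 27, None, None, 20, 47]


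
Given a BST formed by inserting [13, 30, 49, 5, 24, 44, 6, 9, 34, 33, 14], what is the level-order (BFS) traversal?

Tree insertion order: [13, 30, 49, 5, 24, 44, 6, 9, 34, 33, 14]
Tree (level-order array): [13, 5, 30, None, 6, 24, 49, None, 9, 14, None, 44, None, None, None, None, None, 34, None, 33]
BFS from the root, enqueuing left then right child of each popped node:
  queue [13] -> pop 13, enqueue [5, 30], visited so far: [13]
  queue [5, 30] -> pop 5, enqueue [6], visited so far: [13, 5]
  queue [30, 6] -> pop 30, enqueue [24, 49], visited so far: [13, 5, 30]
  queue [6, 24, 49] -> pop 6, enqueue [9], visited so far: [13, 5, 30, 6]
  queue [24, 49, 9] -> pop 24, enqueue [14], visited so far: [13, 5, 30, 6, 24]
  queue [49, 9, 14] -> pop 49, enqueue [44], visited so far: [13, 5, 30, 6, 24, 49]
  queue [9, 14, 44] -> pop 9, enqueue [none], visited so far: [13, 5, 30, 6, 24, 49, 9]
  queue [14, 44] -> pop 14, enqueue [none], visited so far: [13, 5, 30, 6, 24, 49, 9, 14]
  queue [44] -> pop 44, enqueue [34], visited so far: [13, 5, 30, 6, 24, 49, 9, 14, 44]
  queue [34] -> pop 34, enqueue [33], visited so far: [13, 5, 30, 6, 24, 49, 9, 14, 44, 34]
  queue [33] -> pop 33, enqueue [none], visited so far: [13, 5, 30, 6, 24, 49, 9, 14, 44, 34, 33]
Result: [13, 5, 30, 6, 24, 49, 9, 14, 44, 34, 33]


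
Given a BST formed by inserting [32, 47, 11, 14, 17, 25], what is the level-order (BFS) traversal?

Tree insertion order: [32, 47, 11, 14, 17, 25]
Tree (level-order array): [32, 11, 47, None, 14, None, None, None, 17, None, 25]
BFS from the root, enqueuing left then right child of each popped node:
  queue [32] -> pop 32, enqueue [11, 47], visited so far: [32]
  queue [11, 47] -> pop 11, enqueue [14], visited so far: [32, 11]
  queue [47, 14] -> pop 47, enqueue [none], visited so far: [32, 11, 47]
  queue [14] -> pop 14, enqueue [17], visited so far: [32, 11, 47, 14]
  queue [17] -> pop 17, enqueue [25], visited so far: [32, 11, 47, 14, 17]
  queue [25] -> pop 25, enqueue [none], visited so far: [32, 11, 47, 14, 17, 25]
Result: [32, 11, 47, 14, 17, 25]


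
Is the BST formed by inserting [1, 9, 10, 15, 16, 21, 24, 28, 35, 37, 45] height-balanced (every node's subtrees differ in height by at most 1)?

Tree (level-order array): [1, None, 9, None, 10, None, 15, None, 16, None, 21, None, 24, None, 28, None, 35, None, 37, None, 45]
Definition: a tree is height-balanced if, at every node, |h(left) - h(right)| <= 1 (empty subtree has height -1).
Bottom-up per-node check:
  node 45: h_left=-1, h_right=-1, diff=0 [OK], height=0
  node 37: h_left=-1, h_right=0, diff=1 [OK], height=1
  node 35: h_left=-1, h_right=1, diff=2 [FAIL (|-1-1|=2 > 1)], height=2
  node 28: h_left=-1, h_right=2, diff=3 [FAIL (|-1-2|=3 > 1)], height=3
  node 24: h_left=-1, h_right=3, diff=4 [FAIL (|-1-3|=4 > 1)], height=4
  node 21: h_left=-1, h_right=4, diff=5 [FAIL (|-1-4|=5 > 1)], height=5
  node 16: h_left=-1, h_right=5, diff=6 [FAIL (|-1-5|=6 > 1)], height=6
  node 15: h_left=-1, h_right=6, diff=7 [FAIL (|-1-6|=7 > 1)], height=7
  node 10: h_left=-1, h_right=7, diff=8 [FAIL (|-1-7|=8 > 1)], height=8
  node 9: h_left=-1, h_right=8, diff=9 [FAIL (|-1-8|=9 > 1)], height=9
  node 1: h_left=-1, h_right=9, diff=10 [FAIL (|-1-9|=10 > 1)], height=10
Node 35 violates the condition: |-1 - 1| = 2 > 1.
Result: Not balanced


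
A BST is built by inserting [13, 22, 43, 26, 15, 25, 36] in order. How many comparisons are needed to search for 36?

Search path for 36: 13 -> 22 -> 43 -> 26 -> 36
Found: True
Comparisons: 5


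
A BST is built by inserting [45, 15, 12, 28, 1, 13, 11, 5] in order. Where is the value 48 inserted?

Starting tree (level order): [45, 15, None, 12, 28, 1, 13, None, None, None, 11, None, None, 5]
Insertion path: 45
Result: insert 48 as right child of 45
Final tree (level order): [45, 15, 48, 12, 28, None, None, 1, 13, None, None, None, 11, None, None, 5]


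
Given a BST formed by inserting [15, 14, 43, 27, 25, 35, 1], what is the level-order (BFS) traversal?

Tree insertion order: [15, 14, 43, 27, 25, 35, 1]
Tree (level-order array): [15, 14, 43, 1, None, 27, None, None, None, 25, 35]
BFS from the root, enqueuing left then right child of each popped node:
  queue [15] -> pop 15, enqueue [14, 43], visited so far: [15]
  queue [14, 43] -> pop 14, enqueue [1], visited so far: [15, 14]
  queue [43, 1] -> pop 43, enqueue [27], visited so far: [15, 14, 43]
  queue [1, 27] -> pop 1, enqueue [none], visited so far: [15, 14, 43, 1]
  queue [27] -> pop 27, enqueue [25, 35], visited so far: [15, 14, 43, 1, 27]
  queue [25, 35] -> pop 25, enqueue [none], visited so far: [15, 14, 43, 1, 27, 25]
  queue [35] -> pop 35, enqueue [none], visited so far: [15, 14, 43, 1, 27, 25, 35]
Result: [15, 14, 43, 1, 27, 25, 35]


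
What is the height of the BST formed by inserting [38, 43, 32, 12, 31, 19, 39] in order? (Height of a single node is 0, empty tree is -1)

Insertion order: [38, 43, 32, 12, 31, 19, 39]
Tree (level-order array): [38, 32, 43, 12, None, 39, None, None, 31, None, None, 19]
Compute height bottom-up (empty subtree = -1):
  height(19) = 1 + max(-1, -1) = 0
  height(31) = 1 + max(0, -1) = 1
  height(12) = 1 + max(-1, 1) = 2
  height(32) = 1 + max(2, -1) = 3
  height(39) = 1 + max(-1, -1) = 0
  height(43) = 1 + max(0, -1) = 1
  height(38) = 1 + max(3, 1) = 4
Height = 4


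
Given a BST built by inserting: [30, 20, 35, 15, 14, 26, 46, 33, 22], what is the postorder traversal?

Tree insertion order: [30, 20, 35, 15, 14, 26, 46, 33, 22]
Tree (level-order array): [30, 20, 35, 15, 26, 33, 46, 14, None, 22]
Postorder traversal: [14, 15, 22, 26, 20, 33, 46, 35, 30]


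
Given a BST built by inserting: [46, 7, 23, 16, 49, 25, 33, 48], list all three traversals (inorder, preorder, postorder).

Tree insertion order: [46, 7, 23, 16, 49, 25, 33, 48]
Tree (level-order array): [46, 7, 49, None, 23, 48, None, 16, 25, None, None, None, None, None, 33]
Inorder (L, root, R): [7, 16, 23, 25, 33, 46, 48, 49]
Preorder (root, L, R): [46, 7, 23, 16, 25, 33, 49, 48]
Postorder (L, R, root): [16, 33, 25, 23, 7, 48, 49, 46]


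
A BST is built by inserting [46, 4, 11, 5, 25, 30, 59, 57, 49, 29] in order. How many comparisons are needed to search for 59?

Search path for 59: 46 -> 59
Found: True
Comparisons: 2


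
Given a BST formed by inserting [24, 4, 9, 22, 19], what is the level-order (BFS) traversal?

Tree insertion order: [24, 4, 9, 22, 19]
Tree (level-order array): [24, 4, None, None, 9, None, 22, 19]
BFS from the root, enqueuing left then right child of each popped node:
  queue [24] -> pop 24, enqueue [4], visited so far: [24]
  queue [4] -> pop 4, enqueue [9], visited so far: [24, 4]
  queue [9] -> pop 9, enqueue [22], visited so far: [24, 4, 9]
  queue [22] -> pop 22, enqueue [19], visited so far: [24, 4, 9, 22]
  queue [19] -> pop 19, enqueue [none], visited so far: [24, 4, 9, 22, 19]
Result: [24, 4, 9, 22, 19]


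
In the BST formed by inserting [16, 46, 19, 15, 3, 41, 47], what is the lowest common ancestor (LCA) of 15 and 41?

Tree insertion order: [16, 46, 19, 15, 3, 41, 47]
Tree (level-order array): [16, 15, 46, 3, None, 19, 47, None, None, None, 41]
In a BST, the LCA of p=15, q=41 is the first node v on the
root-to-leaf path with p <= v <= q (go left if both < v, right if both > v).
Walk from root:
  at 16: 15 <= 16 <= 41, this is the LCA
LCA = 16


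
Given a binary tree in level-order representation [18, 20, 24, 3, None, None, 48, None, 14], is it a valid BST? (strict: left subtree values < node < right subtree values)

Level-order array: [18, 20, 24, 3, None, None, 48, None, 14]
Validate using subtree bounds (lo, hi): at each node, require lo < value < hi,
then recurse left with hi=value and right with lo=value.
Preorder trace (stopping at first violation):
  at node 18 with bounds (-inf, +inf): OK
  at node 20 with bounds (-inf, 18): VIOLATION
Node 20 violates its bound: not (-inf < 20 < 18).
Result: Not a valid BST


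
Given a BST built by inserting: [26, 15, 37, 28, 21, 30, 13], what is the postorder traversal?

Tree insertion order: [26, 15, 37, 28, 21, 30, 13]
Tree (level-order array): [26, 15, 37, 13, 21, 28, None, None, None, None, None, None, 30]
Postorder traversal: [13, 21, 15, 30, 28, 37, 26]


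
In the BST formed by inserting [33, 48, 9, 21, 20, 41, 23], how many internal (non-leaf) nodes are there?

Tree built from: [33, 48, 9, 21, 20, 41, 23]
Tree (level-order array): [33, 9, 48, None, 21, 41, None, 20, 23]
Rule: An internal node has at least one child.
Per-node child counts:
  node 33: 2 child(ren)
  node 9: 1 child(ren)
  node 21: 2 child(ren)
  node 20: 0 child(ren)
  node 23: 0 child(ren)
  node 48: 1 child(ren)
  node 41: 0 child(ren)
Matching nodes: [33, 9, 21, 48]
Count of internal (non-leaf) nodes: 4


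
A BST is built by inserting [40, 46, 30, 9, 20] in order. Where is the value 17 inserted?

Starting tree (level order): [40, 30, 46, 9, None, None, None, None, 20]
Insertion path: 40 -> 30 -> 9 -> 20
Result: insert 17 as left child of 20
Final tree (level order): [40, 30, 46, 9, None, None, None, None, 20, 17]


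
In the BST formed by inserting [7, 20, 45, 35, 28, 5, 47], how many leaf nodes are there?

Tree built from: [7, 20, 45, 35, 28, 5, 47]
Tree (level-order array): [7, 5, 20, None, None, None, 45, 35, 47, 28]
Rule: A leaf has 0 children.
Per-node child counts:
  node 7: 2 child(ren)
  node 5: 0 child(ren)
  node 20: 1 child(ren)
  node 45: 2 child(ren)
  node 35: 1 child(ren)
  node 28: 0 child(ren)
  node 47: 0 child(ren)
Matching nodes: [5, 28, 47]
Count of leaf nodes: 3


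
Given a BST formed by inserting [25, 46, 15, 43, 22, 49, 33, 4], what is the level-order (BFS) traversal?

Tree insertion order: [25, 46, 15, 43, 22, 49, 33, 4]
Tree (level-order array): [25, 15, 46, 4, 22, 43, 49, None, None, None, None, 33]
BFS from the root, enqueuing left then right child of each popped node:
  queue [25] -> pop 25, enqueue [15, 46], visited so far: [25]
  queue [15, 46] -> pop 15, enqueue [4, 22], visited so far: [25, 15]
  queue [46, 4, 22] -> pop 46, enqueue [43, 49], visited so far: [25, 15, 46]
  queue [4, 22, 43, 49] -> pop 4, enqueue [none], visited so far: [25, 15, 46, 4]
  queue [22, 43, 49] -> pop 22, enqueue [none], visited so far: [25, 15, 46, 4, 22]
  queue [43, 49] -> pop 43, enqueue [33], visited so far: [25, 15, 46, 4, 22, 43]
  queue [49, 33] -> pop 49, enqueue [none], visited so far: [25, 15, 46, 4, 22, 43, 49]
  queue [33] -> pop 33, enqueue [none], visited so far: [25, 15, 46, 4, 22, 43, 49, 33]
Result: [25, 15, 46, 4, 22, 43, 49, 33]


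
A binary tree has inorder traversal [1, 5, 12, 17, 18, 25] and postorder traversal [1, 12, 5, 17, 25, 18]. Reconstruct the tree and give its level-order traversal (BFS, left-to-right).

Inorder:   [1, 5, 12, 17, 18, 25]
Postorder: [1, 12, 5, 17, 25, 18]
Algorithm: postorder visits root last, so walk postorder right-to-left;
each value is the root of the current inorder slice — split it at that
value, recurse on the right subtree first, then the left.
Recursive splits:
  root=18; inorder splits into left=[1, 5, 12, 17], right=[25]
  root=25; inorder splits into left=[], right=[]
  root=17; inorder splits into left=[1, 5, 12], right=[]
  root=5; inorder splits into left=[1], right=[12]
  root=12; inorder splits into left=[], right=[]
  root=1; inorder splits into left=[], right=[]
Reconstructed level-order: [18, 17, 25, 5, 1, 12]


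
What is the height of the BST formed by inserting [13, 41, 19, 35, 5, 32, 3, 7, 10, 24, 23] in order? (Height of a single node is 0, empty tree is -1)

Insertion order: [13, 41, 19, 35, 5, 32, 3, 7, 10, 24, 23]
Tree (level-order array): [13, 5, 41, 3, 7, 19, None, None, None, None, 10, None, 35, None, None, 32, None, 24, None, 23]
Compute height bottom-up (empty subtree = -1):
  height(3) = 1 + max(-1, -1) = 0
  height(10) = 1 + max(-1, -1) = 0
  height(7) = 1 + max(-1, 0) = 1
  height(5) = 1 + max(0, 1) = 2
  height(23) = 1 + max(-1, -1) = 0
  height(24) = 1 + max(0, -1) = 1
  height(32) = 1 + max(1, -1) = 2
  height(35) = 1 + max(2, -1) = 3
  height(19) = 1 + max(-1, 3) = 4
  height(41) = 1 + max(4, -1) = 5
  height(13) = 1 + max(2, 5) = 6
Height = 6


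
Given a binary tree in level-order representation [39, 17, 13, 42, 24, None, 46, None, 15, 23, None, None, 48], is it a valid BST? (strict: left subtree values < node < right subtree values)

Level-order array: [39, 17, 13, 42, 24, None, 46, None, 15, 23, None, None, 48]
Validate using subtree bounds (lo, hi): at each node, require lo < value < hi,
then recurse left with hi=value and right with lo=value.
Preorder trace (stopping at first violation):
  at node 39 with bounds (-inf, +inf): OK
  at node 17 with bounds (-inf, 39): OK
  at node 42 with bounds (-inf, 17): VIOLATION
Node 42 violates its bound: not (-inf < 42 < 17).
Result: Not a valid BST


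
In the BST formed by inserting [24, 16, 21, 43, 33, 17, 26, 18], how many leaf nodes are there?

Tree built from: [24, 16, 21, 43, 33, 17, 26, 18]
Tree (level-order array): [24, 16, 43, None, 21, 33, None, 17, None, 26, None, None, 18]
Rule: A leaf has 0 children.
Per-node child counts:
  node 24: 2 child(ren)
  node 16: 1 child(ren)
  node 21: 1 child(ren)
  node 17: 1 child(ren)
  node 18: 0 child(ren)
  node 43: 1 child(ren)
  node 33: 1 child(ren)
  node 26: 0 child(ren)
Matching nodes: [18, 26]
Count of leaf nodes: 2


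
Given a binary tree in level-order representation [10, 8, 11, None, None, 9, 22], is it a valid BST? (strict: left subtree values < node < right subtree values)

Level-order array: [10, 8, 11, None, None, 9, 22]
Validate using subtree bounds (lo, hi): at each node, require lo < value < hi,
then recurse left with hi=value and right with lo=value.
Preorder trace (stopping at first violation):
  at node 10 with bounds (-inf, +inf): OK
  at node 8 with bounds (-inf, 10): OK
  at node 11 with bounds (10, +inf): OK
  at node 9 with bounds (10, 11): VIOLATION
Node 9 violates its bound: not (10 < 9 < 11).
Result: Not a valid BST


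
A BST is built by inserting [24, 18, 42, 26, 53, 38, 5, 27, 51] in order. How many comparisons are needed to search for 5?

Search path for 5: 24 -> 18 -> 5
Found: True
Comparisons: 3


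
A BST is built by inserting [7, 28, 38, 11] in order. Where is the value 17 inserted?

Starting tree (level order): [7, None, 28, 11, 38]
Insertion path: 7 -> 28 -> 11
Result: insert 17 as right child of 11
Final tree (level order): [7, None, 28, 11, 38, None, 17]


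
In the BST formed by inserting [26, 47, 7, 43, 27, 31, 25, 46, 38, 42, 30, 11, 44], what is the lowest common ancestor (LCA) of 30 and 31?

Tree insertion order: [26, 47, 7, 43, 27, 31, 25, 46, 38, 42, 30, 11, 44]
Tree (level-order array): [26, 7, 47, None, 25, 43, None, 11, None, 27, 46, None, None, None, 31, 44, None, 30, 38, None, None, None, None, None, 42]
In a BST, the LCA of p=30, q=31 is the first node v on the
root-to-leaf path with p <= v <= q (go left if both < v, right if both > v).
Walk from root:
  at 26: both 30 and 31 > 26, go right
  at 47: both 30 and 31 < 47, go left
  at 43: both 30 and 31 < 43, go left
  at 27: both 30 and 31 > 27, go right
  at 31: 30 <= 31 <= 31, this is the LCA
LCA = 31


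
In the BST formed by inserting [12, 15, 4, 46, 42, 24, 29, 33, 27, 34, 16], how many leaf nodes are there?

Tree built from: [12, 15, 4, 46, 42, 24, 29, 33, 27, 34, 16]
Tree (level-order array): [12, 4, 15, None, None, None, 46, 42, None, 24, None, 16, 29, None, None, 27, 33, None, None, None, 34]
Rule: A leaf has 0 children.
Per-node child counts:
  node 12: 2 child(ren)
  node 4: 0 child(ren)
  node 15: 1 child(ren)
  node 46: 1 child(ren)
  node 42: 1 child(ren)
  node 24: 2 child(ren)
  node 16: 0 child(ren)
  node 29: 2 child(ren)
  node 27: 0 child(ren)
  node 33: 1 child(ren)
  node 34: 0 child(ren)
Matching nodes: [4, 16, 27, 34]
Count of leaf nodes: 4


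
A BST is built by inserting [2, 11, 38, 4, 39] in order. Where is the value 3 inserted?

Starting tree (level order): [2, None, 11, 4, 38, None, None, None, 39]
Insertion path: 2 -> 11 -> 4
Result: insert 3 as left child of 4
Final tree (level order): [2, None, 11, 4, 38, 3, None, None, 39]


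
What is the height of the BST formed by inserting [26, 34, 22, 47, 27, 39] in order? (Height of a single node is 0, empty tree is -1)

Insertion order: [26, 34, 22, 47, 27, 39]
Tree (level-order array): [26, 22, 34, None, None, 27, 47, None, None, 39]
Compute height bottom-up (empty subtree = -1):
  height(22) = 1 + max(-1, -1) = 0
  height(27) = 1 + max(-1, -1) = 0
  height(39) = 1 + max(-1, -1) = 0
  height(47) = 1 + max(0, -1) = 1
  height(34) = 1 + max(0, 1) = 2
  height(26) = 1 + max(0, 2) = 3
Height = 3


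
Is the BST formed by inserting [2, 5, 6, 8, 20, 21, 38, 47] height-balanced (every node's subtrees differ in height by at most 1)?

Tree (level-order array): [2, None, 5, None, 6, None, 8, None, 20, None, 21, None, 38, None, 47]
Definition: a tree is height-balanced if, at every node, |h(left) - h(right)| <= 1 (empty subtree has height -1).
Bottom-up per-node check:
  node 47: h_left=-1, h_right=-1, diff=0 [OK], height=0
  node 38: h_left=-1, h_right=0, diff=1 [OK], height=1
  node 21: h_left=-1, h_right=1, diff=2 [FAIL (|-1-1|=2 > 1)], height=2
  node 20: h_left=-1, h_right=2, diff=3 [FAIL (|-1-2|=3 > 1)], height=3
  node 8: h_left=-1, h_right=3, diff=4 [FAIL (|-1-3|=4 > 1)], height=4
  node 6: h_left=-1, h_right=4, diff=5 [FAIL (|-1-4|=5 > 1)], height=5
  node 5: h_left=-1, h_right=5, diff=6 [FAIL (|-1-5|=6 > 1)], height=6
  node 2: h_left=-1, h_right=6, diff=7 [FAIL (|-1-6|=7 > 1)], height=7
Node 21 violates the condition: |-1 - 1| = 2 > 1.
Result: Not balanced


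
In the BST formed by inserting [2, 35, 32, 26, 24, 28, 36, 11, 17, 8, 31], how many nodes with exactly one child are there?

Tree built from: [2, 35, 32, 26, 24, 28, 36, 11, 17, 8, 31]
Tree (level-order array): [2, None, 35, 32, 36, 26, None, None, None, 24, 28, 11, None, None, 31, 8, 17]
Rule: These are nodes with exactly 1 non-null child.
Per-node child counts:
  node 2: 1 child(ren)
  node 35: 2 child(ren)
  node 32: 1 child(ren)
  node 26: 2 child(ren)
  node 24: 1 child(ren)
  node 11: 2 child(ren)
  node 8: 0 child(ren)
  node 17: 0 child(ren)
  node 28: 1 child(ren)
  node 31: 0 child(ren)
  node 36: 0 child(ren)
Matching nodes: [2, 32, 24, 28]
Count of nodes with exactly one child: 4


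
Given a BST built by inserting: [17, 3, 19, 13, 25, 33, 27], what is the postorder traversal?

Tree insertion order: [17, 3, 19, 13, 25, 33, 27]
Tree (level-order array): [17, 3, 19, None, 13, None, 25, None, None, None, 33, 27]
Postorder traversal: [13, 3, 27, 33, 25, 19, 17]


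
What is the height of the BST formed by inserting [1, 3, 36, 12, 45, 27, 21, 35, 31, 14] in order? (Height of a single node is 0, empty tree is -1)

Insertion order: [1, 3, 36, 12, 45, 27, 21, 35, 31, 14]
Tree (level-order array): [1, None, 3, None, 36, 12, 45, None, 27, None, None, 21, 35, 14, None, 31]
Compute height bottom-up (empty subtree = -1):
  height(14) = 1 + max(-1, -1) = 0
  height(21) = 1 + max(0, -1) = 1
  height(31) = 1 + max(-1, -1) = 0
  height(35) = 1 + max(0, -1) = 1
  height(27) = 1 + max(1, 1) = 2
  height(12) = 1 + max(-1, 2) = 3
  height(45) = 1 + max(-1, -1) = 0
  height(36) = 1 + max(3, 0) = 4
  height(3) = 1 + max(-1, 4) = 5
  height(1) = 1 + max(-1, 5) = 6
Height = 6


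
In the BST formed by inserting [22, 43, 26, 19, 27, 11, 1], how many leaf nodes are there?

Tree built from: [22, 43, 26, 19, 27, 11, 1]
Tree (level-order array): [22, 19, 43, 11, None, 26, None, 1, None, None, 27]
Rule: A leaf has 0 children.
Per-node child counts:
  node 22: 2 child(ren)
  node 19: 1 child(ren)
  node 11: 1 child(ren)
  node 1: 0 child(ren)
  node 43: 1 child(ren)
  node 26: 1 child(ren)
  node 27: 0 child(ren)
Matching nodes: [1, 27]
Count of leaf nodes: 2


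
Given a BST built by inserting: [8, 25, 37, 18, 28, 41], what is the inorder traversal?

Tree insertion order: [8, 25, 37, 18, 28, 41]
Tree (level-order array): [8, None, 25, 18, 37, None, None, 28, 41]
Inorder traversal: [8, 18, 25, 28, 37, 41]


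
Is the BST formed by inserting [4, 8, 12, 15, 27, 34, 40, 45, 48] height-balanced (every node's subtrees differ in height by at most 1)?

Tree (level-order array): [4, None, 8, None, 12, None, 15, None, 27, None, 34, None, 40, None, 45, None, 48]
Definition: a tree is height-balanced if, at every node, |h(left) - h(right)| <= 1 (empty subtree has height -1).
Bottom-up per-node check:
  node 48: h_left=-1, h_right=-1, diff=0 [OK], height=0
  node 45: h_left=-1, h_right=0, diff=1 [OK], height=1
  node 40: h_left=-1, h_right=1, diff=2 [FAIL (|-1-1|=2 > 1)], height=2
  node 34: h_left=-1, h_right=2, diff=3 [FAIL (|-1-2|=3 > 1)], height=3
  node 27: h_left=-1, h_right=3, diff=4 [FAIL (|-1-3|=4 > 1)], height=4
  node 15: h_left=-1, h_right=4, diff=5 [FAIL (|-1-4|=5 > 1)], height=5
  node 12: h_left=-1, h_right=5, diff=6 [FAIL (|-1-5|=6 > 1)], height=6
  node 8: h_left=-1, h_right=6, diff=7 [FAIL (|-1-6|=7 > 1)], height=7
  node 4: h_left=-1, h_right=7, diff=8 [FAIL (|-1-7|=8 > 1)], height=8
Node 40 violates the condition: |-1 - 1| = 2 > 1.
Result: Not balanced


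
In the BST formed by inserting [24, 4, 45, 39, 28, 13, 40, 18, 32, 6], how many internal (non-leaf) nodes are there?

Tree built from: [24, 4, 45, 39, 28, 13, 40, 18, 32, 6]
Tree (level-order array): [24, 4, 45, None, 13, 39, None, 6, 18, 28, 40, None, None, None, None, None, 32]
Rule: An internal node has at least one child.
Per-node child counts:
  node 24: 2 child(ren)
  node 4: 1 child(ren)
  node 13: 2 child(ren)
  node 6: 0 child(ren)
  node 18: 0 child(ren)
  node 45: 1 child(ren)
  node 39: 2 child(ren)
  node 28: 1 child(ren)
  node 32: 0 child(ren)
  node 40: 0 child(ren)
Matching nodes: [24, 4, 13, 45, 39, 28]
Count of internal (non-leaf) nodes: 6


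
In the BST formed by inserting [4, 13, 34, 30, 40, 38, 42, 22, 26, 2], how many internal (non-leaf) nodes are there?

Tree built from: [4, 13, 34, 30, 40, 38, 42, 22, 26, 2]
Tree (level-order array): [4, 2, 13, None, None, None, 34, 30, 40, 22, None, 38, 42, None, 26]
Rule: An internal node has at least one child.
Per-node child counts:
  node 4: 2 child(ren)
  node 2: 0 child(ren)
  node 13: 1 child(ren)
  node 34: 2 child(ren)
  node 30: 1 child(ren)
  node 22: 1 child(ren)
  node 26: 0 child(ren)
  node 40: 2 child(ren)
  node 38: 0 child(ren)
  node 42: 0 child(ren)
Matching nodes: [4, 13, 34, 30, 22, 40]
Count of internal (non-leaf) nodes: 6


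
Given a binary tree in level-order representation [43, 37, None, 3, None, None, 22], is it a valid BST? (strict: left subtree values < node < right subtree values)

Level-order array: [43, 37, None, 3, None, None, 22]
Validate using subtree bounds (lo, hi): at each node, require lo < value < hi,
then recurse left with hi=value and right with lo=value.
Preorder trace (stopping at first violation):
  at node 43 with bounds (-inf, +inf): OK
  at node 37 with bounds (-inf, 43): OK
  at node 3 with bounds (-inf, 37): OK
  at node 22 with bounds (3, 37): OK
No violation found at any node.
Result: Valid BST


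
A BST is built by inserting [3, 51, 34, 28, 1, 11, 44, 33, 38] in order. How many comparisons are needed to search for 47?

Search path for 47: 3 -> 51 -> 34 -> 44
Found: False
Comparisons: 4


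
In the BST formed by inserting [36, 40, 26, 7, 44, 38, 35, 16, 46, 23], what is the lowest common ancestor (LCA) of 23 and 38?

Tree insertion order: [36, 40, 26, 7, 44, 38, 35, 16, 46, 23]
Tree (level-order array): [36, 26, 40, 7, 35, 38, 44, None, 16, None, None, None, None, None, 46, None, 23]
In a BST, the LCA of p=23, q=38 is the first node v on the
root-to-leaf path with p <= v <= q (go left if both < v, right if both > v).
Walk from root:
  at 36: 23 <= 36 <= 38, this is the LCA
LCA = 36


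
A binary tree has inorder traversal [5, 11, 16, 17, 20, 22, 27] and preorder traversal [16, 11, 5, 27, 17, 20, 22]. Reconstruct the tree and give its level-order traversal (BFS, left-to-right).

Inorder:  [5, 11, 16, 17, 20, 22, 27]
Preorder: [16, 11, 5, 27, 17, 20, 22]
Algorithm: preorder visits root first, so consume preorder in order;
for each root, split the current inorder slice at that value into
left-subtree inorder and right-subtree inorder, then recurse.
Recursive splits:
  root=16; inorder splits into left=[5, 11], right=[17, 20, 22, 27]
  root=11; inorder splits into left=[5], right=[]
  root=5; inorder splits into left=[], right=[]
  root=27; inorder splits into left=[17, 20, 22], right=[]
  root=17; inorder splits into left=[], right=[20, 22]
  root=20; inorder splits into left=[], right=[22]
  root=22; inorder splits into left=[], right=[]
Reconstructed level-order: [16, 11, 27, 5, 17, 20, 22]


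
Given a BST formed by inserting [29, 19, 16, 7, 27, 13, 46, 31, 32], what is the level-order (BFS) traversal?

Tree insertion order: [29, 19, 16, 7, 27, 13, 46, 31, 32]
Tree (level-order array): [29, 19, 46, 16, 27, 31, None, 7, None, None, None, None, 32, None, 13]
BFS from the root, enqueuing left then right child of each popped node:
  queue [29] -> pop 29, enqueue [19, 46], visited so far: [29]
  queue [19, 46] -> pop 19, enqueue [16, 27], visited so far: [29, 19]
  queue [46, 16, 27] -> pop 46, enqueue [31], visited so far: [29, 19, 46]
  queue [16, 27, 31] -> pop 16, enqueue [7], visited so far: [29, 19, 46, 16]
  queue [27, 31, 7] -> pop 27, enqueue [none], visited so far: [29, 19, 46, 16, 27]
  queue [31, 7] -> pop 31, enqueue [32], visited so far: [29, 19, 46, 16, 27, 31]
  queue [7, 32] -> pop 7, enqueue [13], visited so far: [29, 19, 46, 16, 27, 31, 7]
  queue [32, 13] -> pop 32, enqueue [none], visited so far: [29, 19, 46, 16, 27, 31, 7, 32]
  queue [13] -> pop 13, enqueue [none], visited so far: [29, 19, 46, 16, 27, 31, 7, 32, 13]
Result: [29, 19, 46, 16, 27, 31, 7, 32, 13]


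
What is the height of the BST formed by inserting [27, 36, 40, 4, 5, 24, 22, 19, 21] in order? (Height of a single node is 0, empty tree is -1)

Insertion order: [27, 36, 40, 4, 5, 24, 22, 19, 21]
Tree (level-order array): [27, 4, 36, None, 5, None, 40, None, 24, None, None, 22, None, 19, None, None, 21]
Compute height bottom-up (empty subtree = -1):
  height(21) = 1 + max(-1, -1) = 0
  height(19) = 1 + max(-1, 0) = 1
  height(22) = 1 + max(1, -1) = 2
  height(24) = 1 + max(2, -1) = 3
  height(5) = 1 + max(-1, 3) = 4
  height(4) = 1 + max(-1, 4) = 5
  height(40) = 1 + max(-1, -1) = 0
  height(36) = 1 + max(-1, 0) = 1
  height(27) = 1 + max(5, 1) = 6
Height = 6


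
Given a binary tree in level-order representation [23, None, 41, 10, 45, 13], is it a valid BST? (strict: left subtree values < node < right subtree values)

Level-order array: [23, None, 41, 10, 45, 13]
Validate using subtree bounds (lo, hi): at each node, require lo < value < hi,
then recurse left with hi=value and right with lo=value.
Preorder trace (stopping at first violation):
  at node 23 with bounds (-inf, +inf): OK
  at node 41 with bounds (23, +inf): OK
  at node 10 with bounds (23, 41): VIOLATION
Node 10 violates its bound: not (23 < 10 < 41).
Result: Not a valid BST


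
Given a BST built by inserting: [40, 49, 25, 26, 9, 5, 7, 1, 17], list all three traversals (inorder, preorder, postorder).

Tree insertion order: [40, 49, 25, 26, 9, 5, 7, 1, 17]
Tree (level-order array): [40, 25, 49, 9, 26, None, None, 5, 17, None, None, 1, 7]
Inorder (L, root, R): [1, 5, 7, 9, 17, 25, 26, 40, 49]
Preorder (root, L, R): [40, 25, 9, 5, 1, 7, 17, 26, 49]
Postorder (L, R, root): [1, 7, 5, 17, 9, 26, 25, 49, 40]


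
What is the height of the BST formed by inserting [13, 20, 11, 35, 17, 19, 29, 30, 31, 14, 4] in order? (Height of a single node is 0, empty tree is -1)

Insertion order: [13, 20, 11, 35, 17, 19, 29, 30, 31, 14, 4]
Tree (level-order array): [13, 11, 20, 4, None, 17, 35, None, None, 14, 19, 29, None, None, None, None, None, None, 30, None, 31]
Compute height bottom-up (empty subtree = -1):
  height(4) = 1 + max(-1, -1) = 0
  height(11) = 1 + max(0, -1) = 1
  height(14) = 1 + max(-1, -1) = 0
  height(19) = 1 + max(-1, -1) = 0
  height(17) = 1 + max(0, 0) = 1
  height(31) = 1 + max(-1, -1) = 0
  height(30) = 1 + max(-1, 0) = 1
  height(29) = 1 + max(-1, 1) = 2
  height(35) = 1 + max(2, -1) = 3
  height(20) = 1 + max(1, 3) = 4
  height(13) = 1 + max(1, 4) = 5
Height = 5


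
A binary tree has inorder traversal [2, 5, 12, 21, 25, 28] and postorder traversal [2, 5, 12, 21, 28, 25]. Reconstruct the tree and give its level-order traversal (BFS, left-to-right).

Inorder:   [2, 5, 12, 21, 25, 28]
Postorder: [2, 5, 12, 21, 28, 25]
Algorithm: postorder visits root last, so walk postorder right-to-left;
each value is the root of the current inorder slice — split it at that
value, recurse on the right subtree first, then the left.
Recursive splits:
  root=25; inorder splits into left=[2, 5, 12, 21], right=[28]
  root=28; inorder splits into left=[], right=[]
  root=21; inorder splits into left=[2, 5, 12], right=[]
  root=12; inorder splits into left=[2, 5], right=[]
  root=5; inorder splits into left=[2], right=[]
  root=2; inorder splits into left=[], right=[]
Reconstructed level-order: [25, 21, 28, 12, 5, 2]


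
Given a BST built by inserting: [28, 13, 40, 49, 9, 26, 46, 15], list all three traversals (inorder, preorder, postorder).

Tree insertion order: [28, 13, 40, 49, 9, 26, 46, 15]
Tree (level-order array): [28, 13, 40, 9, 26, None, 49, None, None, 15, None, 46]
Inorder (L, root, R): [9, 13, 15, 26, 28, 40, 46, 49]
Preorder (root, L, R): [28, 13, 9, 26, 15, 40, 49, 46]
Postorder (L, R, root): [9, 15, 26, 13, 46, 49, 40, 28]


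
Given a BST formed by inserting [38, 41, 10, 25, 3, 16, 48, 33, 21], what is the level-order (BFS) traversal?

Tree insertion order: [38, 41, 10, 25, 3, 16, 48, 33, 21]
Tree (level-order array): [38, 10, 41, 3, 25, None, 48, None, None, 16, 33, None, None, None, 21]
BFS from the root, enqueuing left then right child of each popped node:
  queue [38] -> pop 38, enqueue [10, 41], visited so far: [38]
  queue [10, 41] -> pop 10, enqueue [3, 25], visited so far: [38, 10]
  queue [41, 3, 25] -> pop 41, enqueue [48], visited so far: [38, 10, 41]
  queue [3, 25, 48] -> pop 3, enqueue [none], visited so far: [38, 10, 41, 3]
  queue [25, 48] -> pop 25, enqueue [16, 33], visited so far: [38, 10, 41, 3, 25]
  queue [48, 16, 33] -> pop 48, enqueue [none], visited so far: [38, 10, 41, 3, 25, 48]
  queue [16, 33] -> pop 16, enqueue [21], visited so far: [38, 10, 41, 3, 25, 48, 16]
  queue [33, 21] -> pop 33, enqueue [none], visited so far: [38, 10, 41, 3, 25, 48, 16, 33]
  queue [21] -> pop 21, enqueue [none], visited so far: [38, 10, 41, 3, 25, 48, 16, 33, 21]
Result: [38, 10, 41, 3, 25, 48, 16, 33, 21]


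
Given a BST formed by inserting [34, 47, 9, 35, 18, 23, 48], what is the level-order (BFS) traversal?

Tree insertion order: [34, 47, 9, 35, 18, 23, 48]
Tree (level-order array): [34, 9, 47, None, 18, 35, 48, None, 23]
BFS from the root, enqueuing left then right child of each popped node:
  queue [34] -> pop 34, enqueue [9, 47], visited so far: [34]
  queue [9, 47] -> pop 9, enqueue [18], visited so far: [34, 9]
  queue [47, 18] -> pop 47, enqueue [35, 48], visited so far: [34, 9, 47]
  queue [18, 35, 48] -> pop 18, enqueue [23], visited so far: [34, 9, 47, 18]
  queue [35, 48, 23] -> pop 35, enqueue [none], visited so far: [34, 9, 47, 18, 35]
  queue [48, 23] -> pop 48, enqueue [none], visited so far: [34, 9, 47, 18, 35, 48]
  queue [23] -> pop 23, enqueue [none], visited so far: [34, 9, 47, 18, 35, 48, 23]
Result: [34, 9, 47, 18, 35, 48, 23]


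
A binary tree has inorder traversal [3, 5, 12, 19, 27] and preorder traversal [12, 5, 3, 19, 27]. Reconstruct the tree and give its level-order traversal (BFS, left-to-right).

Inorder:  [3, 5, 12, 19, 27]
Preorder: [12, 5, 3, 19, 27]
Algorithm: preorder visits root first, so consume preorder in order;
for each root, split the current inorder slice at that value into
left-subtree inorder and right-subtree inorder, then recurse.
Recursive splits:
  root=12; inorder splits into left=[3, 5], right=[19, 27]
  root=5; inorder splits into left=[3], right=[]
  root=3; inorder splits into left=[], right=[]
  root=19; inorder splits into left=[], right=[27]
  root=27; inorder splits into left=[], right=[]
Reconstructed level-order: [12, 5, 19, 3, 27]


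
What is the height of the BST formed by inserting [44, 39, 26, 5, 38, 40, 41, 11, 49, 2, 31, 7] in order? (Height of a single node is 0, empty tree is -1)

Insertion order: [44, 39, 26, 5, 38, 40, 41, 11, 49, 2, 31, 7]
Tree (level-order array): [44, 39, 49, 26, 40, None, None, 5, 38, None, 41, 2, 11, 31, None, None, None, None, None, 7]
Compute height bottom-up (empty subtree = -1):
  height(2) = 1 + max(-1, -1) = 0
  height(7) = 1 + max(-1, -1) = 0
  height(11) = 1 + max(0, -1) = 1
  height(5) = 1 + max(0, 1) = 2
  height(31) = 1 + max(-1, -1) = 0
  height(38) = 1 + max(0, -1) = 1
  height(26) = 1 + max(2, 1) = 3
  height(41) = 1 + max(-1, -1) = 0
  height(40) = 1 + max(-1, 0) = 1
  height(39) = 1 + max(3, 1) = 4
  height(49) = 1 + max(-1, -1) = 0
  height(44) = 1 + max(4, 0) = 5
Height = 5


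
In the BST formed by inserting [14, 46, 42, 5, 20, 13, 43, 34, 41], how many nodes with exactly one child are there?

Tree built from: [14, 46, 42, 5, 20, 13, 43, 34, 41]
Tree (level-order array): [14, 5, 46, None, 13, 42, None, None, None, 20, 43, None, 34, None, None, None, 41]
Rule: These are nodes with exactly 1 non-null child.
Per-node child counts:
  node 14: 2 child(ren)
  node 5: 1 child(ren)
  node 13: 0 child(ren)
  node 46: 1 child(ren)
  node 42: 2 child(ren)
  node 20: 1 child(ren)
  node 34: 1 child(ren)
  node 41: 0 child(ren)
  node 43: 0 child(ren)
Matching nodes: [5, 46, 20, 34]
Count of nodes with exactly one child: 4


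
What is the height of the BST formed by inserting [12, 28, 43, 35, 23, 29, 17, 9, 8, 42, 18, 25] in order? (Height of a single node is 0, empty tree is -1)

Insertion order: [12, 28, 43, 35, 23, 29, 17, 9, 8, 42, 18, 25]
Tree (level-order array): [12, 9, 28, 8, None, 23, 43, None, None, 17, 25, 35, None, None, 18, None, None, 29, 42]
Compute height bottom-up (empty subtree = -1):
  height(8) = 1 + max(-1, -1) = 0
  height(9) = 1 + max(0, -1) = 1
  height(18) = 1 + max(-1, -1) = 0
  height(17) = 1 + max(-1, 0) = 1
  height(25) = 1 + max(-1, -1) = 0
  height(23) = 1 + max(1, 0) = 2
  height(29) = 1 + max(-1, -1) = 0
  height(42) = 1 + max(-1, -1) = 0
  height(35) = 1 + max(0, 0) = 1
  height(43) = 1 + max(1, -1) = 2
  height(28) = 1 + max(2, 2) = 3
  height(12) = 1 + max(1, 3) = 4
Height = 4


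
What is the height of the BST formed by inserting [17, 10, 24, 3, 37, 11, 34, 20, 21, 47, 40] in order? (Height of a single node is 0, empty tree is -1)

Insertion order: [17, 10, 24, 3, 37, 11, 34, 20, 21, 47, 40]
Tree (level-order array): [17, 10, 24, 3, 11, 20, 37, None, None, None, None, None, 21, 34, 47, None, None, None, None, 40]
Compute height bottom-up (empty subtree = -1):
  height(3) = 1 + max(-1, -1) = 0
  height(11) = 1 + max(-1, -1) = 0
  height(10) = 1 + max(0, 0) = 1
  height(21) = 1 + max(-1, -1) = 0
  height(20) = 1 + max(-1, 0) = 1
  height(34) = 1 + max(-1, -1) = 0
  height(40) = 1 + max(-1, -1) = 0
  height(47) = 1 + max(0, -1) = 1
  height(37) = 1 + max(0, 1) = 2
  height(24) = 1 + max(1, 2) = 3
  height(17) = 1 + max(1, 3) = 4
Height = 4


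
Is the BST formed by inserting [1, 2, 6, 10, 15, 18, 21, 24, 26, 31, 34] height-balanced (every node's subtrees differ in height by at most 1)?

Tree (level-order array): [1, None, 2, None, 6, None, 10, None, 15, None, 18, None, 21, None, 24, None, 26, None, 31, None, 34]
Definition: a tree is height-balanced if, at every node, |h(left) - h(right)| <= 1 (empty subtree has height -1).
Bottom-up per-node check:
  node 34: h_left=-1, h_right=-1, diff=0 [OK], height=0
  node 31: h_left=-1, h_right=0, diff=1 [OK], height=1
  node 26: h_left=-1, h_right=1, diff=2 [FAIL (|-1-1|=2 > 1)], height=2
  node 24: h_left=-1, h_right=2, diff=3 [FAIL (|-1-2|=3 > 1)], height=3
  node 21: h_left=-1, h_right=3, diff=4 [FAIL (|-1-3|=4 > 1)], height=4
  node 18: h_left=-1, h_right=4, diff=5 [FAIL (|-1-4|=5 > 1)], height=5
  node 15: h_left=-1, h_right=5, diff=6 [FAIL (|-1-5|=6 > 1)], height=6
  node 10: h_left=-1, h_right=6, diff=7 [FAIL (|-1-6|=7 > 1)], height=7
  node 6: h_left=-1, h_right=7, diff=8 [FAIL (|-1-7|=8 > 1)], height=8
  node 2: h_left=-1, h_right=8, diff=9 [FAIL (|-1-8|=9 > 1)], height=9
  node 1: h_left=-1, h_right=9, diff=10 [FAIL (|-1-9|=10 > 1)], height=10
Node 26 violates the condition: |-1 - 1| = 2 > 1.
Result: Not balanced


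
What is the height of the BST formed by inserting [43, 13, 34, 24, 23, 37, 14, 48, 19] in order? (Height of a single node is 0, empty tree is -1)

Insertion order: [43, 13, 34, 24, 23, 37, 14, 48, 19]
Tree (level-order array): [43, 13, 48, None, 34, None, None, 24, 37, 23, None, None, None, 14, None, None, 19]
Compute height bottom-up (empty subtree = -1):
  height(19) = 1 + max(-1, -1) = 0
  height(14) = 1 + max(-1, 0) = 1
  height(23) = 1 + max(1, -1) = 2
  height(24) = 1 + max(2, -1) = 3
  height(37) = 1 + max(-1, -1) = 0
  height(34) = 1 + max(3, 0) = 4
  height(13) = 1 + max(-1, 4) = 5
  height(48) = 1 + max(-1, -1) = 0
  height(43) = 1 + max(5, 0) = 6
Height = 6


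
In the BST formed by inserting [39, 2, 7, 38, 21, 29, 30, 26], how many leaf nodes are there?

Tree built from: [39, 2, 7, 38, 21, 29, 30, 26]
Tree (level-order array): [39, 2, None, None, 7, None, 38, 21, None, None, 29, 26, 30]
Rule: A leaf has 0 children.
Per-node child counts:
  node 39: 1 child(ren)
  node 2: 1 child(ren)
  node 7: 1 child(ren)
  node 38: 1 child(ren)
  node 21: 1 child(ren)
  node 29: 2 child(ren)
  node 26: 0 child(ren)
  node 30: 0 child(ren)
Matching nodes: [26, 30]
Count of leaf nodes: 2


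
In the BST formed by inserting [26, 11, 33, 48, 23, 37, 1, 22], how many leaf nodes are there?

Tree built from: [26, 11, 33, 48, 23, 37, 1, 22]
Tree (level-order array): [26, 11, 33, 1, 23, None, 48, None, None, 22, None, 37]
Rule: A leaf has 0 children.
Per-node child counts:
  node 26: 2 child(ren)
  node 11: 2 child(ren)
  node 1: 0 child(ren)
  node 23: 1 child(ren)
  node 22: 0 child(ren)
  node 33: 1 child(ren)
  node 48: 1 child(ren)
  node 37: 0 child(ren)
Matching nodes: [1, 22, 37]
Count of leaf nodes: 3


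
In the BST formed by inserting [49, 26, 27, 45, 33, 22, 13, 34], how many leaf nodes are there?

Tree built from: [49, 26, 27, 45, 33, 22, 13, 34]
Tree (level-order array): [49, 26, None, 22, 27, 13, None, None, 45, None, None, 33, None, None, 34]
Rule: A leaf has 0 children.
Per-node child counts:
  node 49: 1 child(ren)
  node 26: 2 child(ren)
  node 22: 1 child(ren)
  node 13: 0 child(ren)
  node 27: 1 child(ren)
  node 45: 1 child(ren)
  node 33: 1 child(ren)
  node 34: 0 child(ren)
Matching nodes: [13, 34]
Count of leaf nodes: 2


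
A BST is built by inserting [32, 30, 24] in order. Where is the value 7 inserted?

Starting tree (level order): [32, 30, None, 24]
Insertion path: 32 -> 30 -> 24
Result: insert 7 as left child of 24
Final tree (level order): [32, 30, None, 24, None, 7]
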